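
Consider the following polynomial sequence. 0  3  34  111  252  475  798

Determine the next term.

1239

D1: 3, 31, 77, 141, 223, 323
D2: 28, 46, 64, 82, 100
D3: 18, 18, 18, 18
Constant third difference = 18, so extend:
100 + 18 = 118;  323 + 118 = 441;  798 + 441 = 1239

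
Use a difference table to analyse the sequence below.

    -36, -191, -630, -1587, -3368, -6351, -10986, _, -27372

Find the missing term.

-17795

Using the first 7 terms:
First differences: -155, -439, -957, -1781, -2983, -4635
Second differences: -284, -518, -824, -1202, -1652
Third differences: -234, -306, -378, -450
Fourth differences: -72, -72, -72
Constant fourth difference = -72.
Extend forward: -450 − 72 = -522;  -1652 − 522 = -2174;  -4635 − 2174 = -6809;  -10986 − 6809 = -17795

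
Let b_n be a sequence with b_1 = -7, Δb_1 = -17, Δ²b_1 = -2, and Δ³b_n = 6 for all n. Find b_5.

Build the table forward from the leading diagonal:
Third differences: 6, 6, 6, 6, 6
Second differences: -2, 4, 10, 16, 22
First differences: -17, -19, -15, -5, 11
b: -7, -24, -43, -58, -63

-63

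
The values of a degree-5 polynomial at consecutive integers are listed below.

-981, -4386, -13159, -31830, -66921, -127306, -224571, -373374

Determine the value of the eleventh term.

-3405  -8773  -18671  -35091  -60385  -97265  -148803
-5368  -9898  -16420  -25294  -36880  -51538
-4530  -6522  -8874  -11586  -14658
-1992  -2352  -2712  -3072
-360  -360  -360
Constant fifth difference = -360, so extend:
-3072 − 360 = -3432;  -14658 − 3432 = -18090;  -51538 − 18090 = -69628;  -148803 − 69628 = -218431;  -373374 − 218431 = -591805
-3432 − 360 = -3792;  -18090 − 3792 = -21882;  -69628 − 21882 = -91510;  -218431 − 91510 = -309941;  -591805 − 309941 = -901746
-3792 − 360 = -4152;  -21882 − 4152 = -26034;  -91510 − 26034 = -117544;  -309941 − 117544 = -427485;  -901746 − 427485 = -1329231

-1329231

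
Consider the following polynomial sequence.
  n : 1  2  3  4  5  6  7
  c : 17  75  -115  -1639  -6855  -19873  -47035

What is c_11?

-528963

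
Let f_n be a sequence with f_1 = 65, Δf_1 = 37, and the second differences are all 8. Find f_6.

Build the table forward from the leading diagonal:
D2: 8, 8, 8, 8, 8, 8
D1: 37, 45, 53, 61, 69, 77
f: 65, 102, 147, 200, 261, 330

330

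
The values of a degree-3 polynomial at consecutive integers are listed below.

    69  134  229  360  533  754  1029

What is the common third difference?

6

D1: 65, 95, 131, 173, 221, 275
D2: 30, 36, 42, 48, 54
D3: 6, 6, 6, 6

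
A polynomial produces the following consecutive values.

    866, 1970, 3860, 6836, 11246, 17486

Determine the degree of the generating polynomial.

4

First differences: 1104, 1890, 2976, 4410, 6240
Second differences: 786, 1086, 1434, 1830
Third differences: 300, 348, 396
Fourth differences: 48, 48
The fourth differences are constant, so the polynomial has degree 4.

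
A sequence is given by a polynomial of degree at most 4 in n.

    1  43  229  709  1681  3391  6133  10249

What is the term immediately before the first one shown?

1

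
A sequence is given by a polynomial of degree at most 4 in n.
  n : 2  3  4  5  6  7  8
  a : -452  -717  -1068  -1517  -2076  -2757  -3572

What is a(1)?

-261

-265, -351, -449, -559, -681, -815
-86, -98, -110, -122, -134
-12, -12, -12, -12
The third differences are constant at -12.
Work back: -86 + 12 = -74;  -265 + 74 = -191;  -452 + 191 = -261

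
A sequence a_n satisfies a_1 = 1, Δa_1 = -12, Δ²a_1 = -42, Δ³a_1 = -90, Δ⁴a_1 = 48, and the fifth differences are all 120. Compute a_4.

-251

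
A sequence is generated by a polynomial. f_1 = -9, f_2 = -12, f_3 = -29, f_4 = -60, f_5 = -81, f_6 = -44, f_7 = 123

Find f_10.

2484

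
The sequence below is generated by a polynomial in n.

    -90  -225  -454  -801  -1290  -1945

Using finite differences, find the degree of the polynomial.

D1: -135, -229, -347, -489, -655
D2: -94, -118, -142, -166
D3: -24, -24, -24
The third differences are constant, so the polynomial has degree 3.

3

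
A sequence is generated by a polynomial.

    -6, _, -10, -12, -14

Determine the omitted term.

Using the last 3 terms:
First differences: -2  -2
Constant first difference = -2.
Extend backward: -10 + 2 = -8

-8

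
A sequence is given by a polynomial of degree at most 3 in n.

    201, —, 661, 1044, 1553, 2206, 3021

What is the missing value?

386

Using the last 5 terms:
First differences: 383  509  653  815
Second differences: 126  144  162
Third differences: 18  18
Constant third difference = 18.
Extend backward: 126 − 18 = 108;  383 − 108 = 275;  661 − 275 = 386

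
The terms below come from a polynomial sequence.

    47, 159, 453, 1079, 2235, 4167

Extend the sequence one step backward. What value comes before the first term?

112, 294, 626, 1156, 1932
182, 332, 530, 776
150, 198, 246
48, 48
The fourth differences are constant at 48.
Work back: 150 − 48 = 102;  182 − 102 = 80;  112 − 80 = 32;  47 − 32 = 15

15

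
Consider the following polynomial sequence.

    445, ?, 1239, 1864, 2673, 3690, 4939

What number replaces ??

Using the last 5 terms:
D1: 625  809  1017  1249
D2: 184  208  232
D3: 24  24
Constant third difference = 24.
Extend backward: 184 − 24 = 160;  625 − 160 = 465;  1239 − 465 = 774

774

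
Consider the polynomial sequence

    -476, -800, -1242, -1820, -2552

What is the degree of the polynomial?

Δ: -324, -442, -578, -732
Δ²: -118, -136, -154
Δ³: -18, -18
The third differences are constant, so the polynomial has degree 3.

3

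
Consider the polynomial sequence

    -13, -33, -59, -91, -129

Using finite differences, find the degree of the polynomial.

2

-20, -26, -32, -38
-6, -6, -6
The second differences are constant, so the polynomial has degree 2.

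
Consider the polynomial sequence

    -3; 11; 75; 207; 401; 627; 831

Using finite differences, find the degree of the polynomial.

14, 64, 132, 194, 226, 204
50, 68, 62, 32, -22
18, -6, -30, -54
-24, -24, -24
The fourth differences are constant, so the polynomial has degree 4.

4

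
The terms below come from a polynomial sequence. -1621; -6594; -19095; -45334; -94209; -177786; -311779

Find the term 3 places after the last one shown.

-1238194

First differences: -4973  -12501  -26239  -48875  -83577  -133993
Second differences: -7528  -13738  -22636  -34702  -50416
Third differences: -6210  -8898  -12066  -15714
Fourth differences: -2688  -3168  -3648
Fifth differences: -480  -480
Constant fifth difference = -480, so extend:
-3648 − 480 = -4128;  -15714 − 4128 = -19842;  -50416 − 19842 = -70258;  -133993 − 70258 = -204251;  -311779 − 204251 = -516030
-4128 − 480 = -4608;  -19842 − 4608 = -24450;  -70258 − 24450 = -94708;  -204251 − 94708 = -298959;  -516030 − 298959 = -814989
-4608 − 480 = -5088;  -24450 − 5088 = -29538;  -94708 − 29538 = -124246;  -298959 − 124246 = -423205;  -814989 − 423205 = -1238194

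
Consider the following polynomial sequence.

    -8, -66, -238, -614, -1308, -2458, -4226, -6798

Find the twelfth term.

D1: -58, -172, -376, -694, -1150, -1768, -2572
D2: -114, -204, -318, -456, -618, -804
D3: -90, -114, -138, -162, -186
D4: -24, -24, -24, -24
Fourth differences constant at -24.
-186 − 24 = -210;  -804 − 210 = -1014;  -2572 − 1014 = -3586;  -6798 − 3586 = -10384
-210 − 24 = -234;  -1014 − 234 = -1248;  -3586 − 1248 = -4834;  -10384 − 4834 = -15218
-234 − 24 = -258;  -1248 − 258 = -1506;  -4834 − 1506 = -6340;  -15218 − 6340 = -21558
-258 − 24 = -282;  -1506 − 282 = -1788;  -6340 − 1788 = -8128;  -21558 − 8128 = -29686

-29686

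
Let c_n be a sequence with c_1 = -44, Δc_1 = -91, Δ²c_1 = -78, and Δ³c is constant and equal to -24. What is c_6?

Build the table forward from the leading diagonal:
Δ³: -24  -24  -24  -24  -24  -24
Δ²: -78  -102  -126  -150  -174  -198
Δ: -91  -169  -271  -397  -547  -721
c: -44  -135  -304  -575  -972  -1519

-1519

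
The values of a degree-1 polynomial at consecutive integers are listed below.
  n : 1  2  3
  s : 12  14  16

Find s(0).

10

D1: 2  2
The first differences are constant at 2.
Work back: 12 − 2 = 10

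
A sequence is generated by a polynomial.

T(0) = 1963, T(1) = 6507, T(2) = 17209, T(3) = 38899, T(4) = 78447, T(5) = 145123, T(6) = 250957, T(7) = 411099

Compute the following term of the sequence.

D1: 4544, 10702, 21690, 39548, 66676, 105834, 160142
D2: 6158, 10988, 17858, 27128, 39158, 54308
D3: 4830, 6870, 9270, 12030, 15150
D4: 2040, 2400, 2760, 3120
D5: 360, 360, 360
The fifth differences are constant (360).
3120 + 360 = 3480;  15150 + 3480 = 18630;  54308 + 18630 = 72938;  160142 + 72938 = 233080;  411099 + 233080 = 644179

644179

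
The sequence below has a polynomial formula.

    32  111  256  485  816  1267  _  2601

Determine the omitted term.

1856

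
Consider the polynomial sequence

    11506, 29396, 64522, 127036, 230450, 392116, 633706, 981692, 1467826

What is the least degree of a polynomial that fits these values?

5

First differences: 17890, 35126, 62514, 103414, 161666, 241590, 347986, 486134
Second differences: 17236, 27388, 40900, 58252, 79924, 106396, 138148
Third differences: 10152, 13512, 17352, 21672, 26472, 31752
Fourth differences: 3360, 3840, 4320, 4800, 5280
Fifth differences: 480, 480, 480, 480
The fifth differences are constant, so the polynomial has degree 5.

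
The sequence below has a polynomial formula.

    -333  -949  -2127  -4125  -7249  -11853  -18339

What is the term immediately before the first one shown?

-69

Δ: -616, -1178, -1998, -3124, -4604, -6486
Δ²: -562, -820, -1126, -1480, -1882
Δ³: -258, -306, -354, -402
Δ⁴: -48, -48, -48
The fourth differences are constant at -48.
Work back: -258 + 48 = -210;  -562 + 210 = -352;  -616 + 352 = -264;  -333 + 264 = -69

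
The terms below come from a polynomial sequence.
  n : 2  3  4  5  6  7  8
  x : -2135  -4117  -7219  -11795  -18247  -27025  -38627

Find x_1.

Δ: -1982  -3102  -4576  -6452  -8778  -11602
Δ²: -1120  -1474  -1876  -2326  -2824
Δ³: -354  -402  -450  -498
Δ⁴: -48  -48  -48
The fourth differences are constant at -48.
Work back: -354 + 48 = -306;  -1120 + 306 = -814;  -1982 + 814 = -1168;  -2135 + 1168 = -967

-967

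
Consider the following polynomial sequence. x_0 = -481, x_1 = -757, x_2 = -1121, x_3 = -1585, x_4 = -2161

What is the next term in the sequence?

-2861

D1: -276  -364  -464  -576
D2: -88  -100  -112
D3: -12  -12
Third differences constant at -12.
-112 − 12 = -124;  -576 − 124 = -700;  -2161 − 700 = -2861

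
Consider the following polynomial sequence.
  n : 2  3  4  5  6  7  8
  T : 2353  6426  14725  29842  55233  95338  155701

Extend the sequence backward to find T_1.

Δ: 4073  8299  15117  25391  40105  60363
Δ²: 4226  6818  10274  14714  20258
Δ³: 2592  3456  4440  5544
Δ⁴: 864  984  1104
Δ⁵: 120  120
The fifth differences are constant at 120.
Work back: 864 − 120 = 744;  2592 − 744 = 1848;  4226 − 1848 = 2378;  4073 − 2378 = 1695;  2353 − 1695 = 658

658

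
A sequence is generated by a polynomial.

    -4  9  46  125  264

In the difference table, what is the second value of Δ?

37

First differences: 13, 37, 79, 139
Second differences: 24, 42, 60
Third differences: 18, 18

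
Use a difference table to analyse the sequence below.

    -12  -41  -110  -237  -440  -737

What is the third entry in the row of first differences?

First differences: -29, -69, -127, -203, -297
Second differences: -40, -58, -76, -94
Third differences: -18, -18, -18

-127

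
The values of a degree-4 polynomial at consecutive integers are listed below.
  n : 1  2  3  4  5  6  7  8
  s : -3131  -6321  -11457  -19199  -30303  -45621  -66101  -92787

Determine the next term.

D1: -3190 , -5136 , -7742 , -11104 , -15318 , -20480 , -26686
D2: -1946 , -2606 , -3362 , -4214 , -5162 , -6206
D3: -660 , -756 , -852 , -948 , -1044
D4: -96 , -96 , -96 , -96
Fourth differences constant at -96.
-1044 − 96 = -1140;  -6206 − 1140 = -7346;  -26686 − 7346 = -34032;  -92787 − 34032 = -126819

-126819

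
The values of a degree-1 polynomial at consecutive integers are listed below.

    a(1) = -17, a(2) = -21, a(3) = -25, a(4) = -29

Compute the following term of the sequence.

D1: -4, -4, -4
First differences constant at -4.
-29 − 4 = -33

-33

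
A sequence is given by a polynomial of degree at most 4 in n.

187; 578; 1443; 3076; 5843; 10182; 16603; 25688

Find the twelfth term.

102828

391, 865, 1633, 2767, 4339, 6421, 9085
474, 768, 1134, 1572, 2082, 2664
294, 366, 438, 510, 582
72, 72, 72, 72
The fourth differences are constant (72).
582 + 72 = 654;  2664 + 654 = 3318;  9085 + 3318 = 12403;  25688 + 12403 = 38091
654 + 72 = 726;  3318 + 726 = 4044;  12403 + 4044 = 16447;  38091 + 16447 = 54538
726 + 72 = 798;  4044 + 798 = 4842;  16447 + 4842 = 21289;  54538 + 21289 = 75827
798 + 72 = 870;  4842 + 870 = 5712;  21289 + 5712 = 27001;  75827 + 27001 = 102828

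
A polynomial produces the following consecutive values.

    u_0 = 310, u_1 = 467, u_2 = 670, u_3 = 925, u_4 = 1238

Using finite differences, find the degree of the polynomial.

3

157, 203, 255, 313
46, 52, 58
6, 6
The third differences are constant, so the polynomial has degree 3.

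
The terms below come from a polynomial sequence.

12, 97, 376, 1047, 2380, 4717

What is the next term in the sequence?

D1: 85 , 279 , 671 , 1333 , 2337
D2: 194 , 392 , 662 , 1004
D3: 198 , 270 , 342
D4: 72 , 72
The fourth differences are constant (72).
342 + 72 = 414;  1004 + 414 = 1418;  2337 + 1418 = 3755;  4717 + 3755 = 8472

8472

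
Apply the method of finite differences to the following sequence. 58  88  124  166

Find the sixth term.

268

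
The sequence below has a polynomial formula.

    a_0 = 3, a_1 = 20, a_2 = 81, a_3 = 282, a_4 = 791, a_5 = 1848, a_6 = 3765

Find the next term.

6926

Δ: 17, 61, 201, 509, 1057, 1917
Δ²: 44, 140, 308, 548, 860
Δ³: 96, 168, 240, 312
Δ⁴: 72, 72, 72
Fourth differences constant at 72.
312 + 72 = 384;  860 + 384 = 1244;  1917 + 1244 = 3161;  3765 + 3161 = 6926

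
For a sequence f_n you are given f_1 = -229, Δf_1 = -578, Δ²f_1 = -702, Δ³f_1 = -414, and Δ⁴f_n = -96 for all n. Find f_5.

-8505

Build the table forward from the leading diagonal:
D4: -96, -96, -96, -96, -96
D3: -414, -510, -606, -702, -798
D2: -702, -1116, -1626, -2232, -2934
D1: -578, -1280, -2396, -4022, -6254
f: -229, -807, -2087, -4483, -8505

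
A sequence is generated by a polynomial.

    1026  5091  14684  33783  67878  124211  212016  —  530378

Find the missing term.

342759

Using the first 7 terms:
First differences: 4065  9593  19099  34095  56333  87805
Second differences: 5528  9506  14996  22238  31472
Third differences: 3978  5490  7242  9234
Fourth differences: 1512  1752  1992
Fifth differences: 240  240
Constant fifth difference = 240.
Extend forward: 1992 + 240 = 2232;  9234 + 2232 = 11466;  31472 + 11466 = 42938;  87805 + 42938 = 130743;  212016 + 130743 = 342759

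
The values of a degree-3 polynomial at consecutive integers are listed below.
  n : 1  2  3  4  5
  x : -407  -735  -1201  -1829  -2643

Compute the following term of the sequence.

-3667

D1: -328  -466  -628  -814
D2: -138  -162  -186
D3: -24  -24
Third differences constant at -24.
-186 − 24 = -210;  -814 − 210 = -1024;  -2643 − 1024 = -3667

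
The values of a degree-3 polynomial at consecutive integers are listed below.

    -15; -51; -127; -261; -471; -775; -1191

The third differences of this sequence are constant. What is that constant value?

-18

D1: -36, -76, -134, -210, -304, -416
D2: -40, -58, -76, -94, -112
D3: -18, -18, -18, -18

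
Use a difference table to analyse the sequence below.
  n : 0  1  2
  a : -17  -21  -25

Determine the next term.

D1: -4, -4
First differences constant at -4.
-25 − 4 = -29

-29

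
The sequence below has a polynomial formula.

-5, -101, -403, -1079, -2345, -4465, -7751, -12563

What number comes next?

-19309

D1: -96, -302, -676, -1266, -2120, -3286, -4812
D2: -206, -374, -590, -854, -1166, -1526
D3: -168, -216, -264, -312, -360
D4: -48, -48, -48, -48
Constant fourth difference = -48, so extend:
-360 − 48 = -408;  -1526 − 408 = -1934;  -4812 − 1934 = -6746;  -12563 − 6746 = -19309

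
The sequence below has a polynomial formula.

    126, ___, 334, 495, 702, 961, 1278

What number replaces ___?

Using the last 5 terms:
Δ: 161  207  259  317
Δ²: 46  52  58
Δ³: 6  6
Constant third difference = 6.
Extend backward: 46 − 6 = 40;  161 − 40 = 121;  334 − 121 = 213

213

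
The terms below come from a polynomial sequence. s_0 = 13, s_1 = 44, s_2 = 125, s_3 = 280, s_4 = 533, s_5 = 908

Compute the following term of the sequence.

D1: 31  81  155  253  375
D2: 50  74  98  122
D3: 24  24  24
The third differences are constant (24).
122 + 24 = 146;  375 + 146 = 521;  908 + 521 = 1429

1429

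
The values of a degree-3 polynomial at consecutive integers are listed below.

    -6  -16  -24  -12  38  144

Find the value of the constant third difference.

18

D1: -10, -8, 12, 50, 106
D2: 2, 20, 38, 56
D3: 18, 18, 18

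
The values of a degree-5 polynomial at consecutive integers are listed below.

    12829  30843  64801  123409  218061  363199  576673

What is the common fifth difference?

360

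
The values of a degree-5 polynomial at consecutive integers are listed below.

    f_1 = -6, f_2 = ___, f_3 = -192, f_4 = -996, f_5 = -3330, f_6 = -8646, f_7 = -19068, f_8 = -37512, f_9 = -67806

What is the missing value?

-18

Using the last 7 terms:
First differences: -804  -2334  -5316  -10422  -18444  -30294
Second differences: -1530  -2982  -5106  -8022  -11850
Third differences: -1452  -2124  -2916  -3828
Fourth differences: -672  -792  -912
Fifth differences: -120  -120
Constant fifth difference = -120.
Extend backward: -672 + 120 = -552;  -1452 + 552 = -900;  -1530 + 900 = -630;  -804 + 630 = -174;  -192 + 174 = -18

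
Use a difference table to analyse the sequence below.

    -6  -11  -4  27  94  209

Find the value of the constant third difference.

12

Δ: -5, 7, 31, 67, 115
Δ²: 12, 24, 36, 48
Δ³: 12, 12, 12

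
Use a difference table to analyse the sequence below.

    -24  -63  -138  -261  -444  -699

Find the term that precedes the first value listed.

Δ: -39  -75  -123  -183  -255
Δ²: -36  -48  -60  -72
Δ³: -12  -12  -12
The third differences are constant at -12.
Work back: -36 + 12 = -24;  -39 + 24 = -15;  -24 + 15 = -9

-9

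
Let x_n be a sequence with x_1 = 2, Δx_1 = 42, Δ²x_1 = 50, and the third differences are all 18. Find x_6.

892

Build the table forward from the leading diagonal:
Δ³: 18, 18, 18, 18, 18, 18
Δ²: 50, 68, 86, 104, 122, 140
Δ: 42, 92, 160, 246, 350, 472
x: 2, 44, 136, 296, 542, 892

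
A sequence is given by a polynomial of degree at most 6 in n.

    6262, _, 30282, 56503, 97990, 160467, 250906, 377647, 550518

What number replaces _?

14731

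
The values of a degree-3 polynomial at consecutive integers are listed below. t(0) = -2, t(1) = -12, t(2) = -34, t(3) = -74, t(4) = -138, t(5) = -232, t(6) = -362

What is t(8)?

-754

First differences: -10 , -22 , -40 , -64 , -94 , -130
Second differences: -12 , -18 , -24 , -30 , -36
Third differences: -6 , -6 , -6 , -6
Third differences constant at -6.
-36 − 6 = -42;  -130 − 42 = -172;  -362 − 172 = -534
-42 − 6 = -48;  -172 − 48 = -220;  -534 − 220 = -754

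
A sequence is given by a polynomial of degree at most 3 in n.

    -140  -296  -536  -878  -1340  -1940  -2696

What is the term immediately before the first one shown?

First differences: -156, -240, -342, -462, -600, -756
Second differences: -84, -102, -120, -138, -156
Third differences: -18, -18, -18, -18
The third differences are constant at -18.
Work back: -84 + 18 = -66;  -156 + 66 = -90;  -140 + 90 = -50

-50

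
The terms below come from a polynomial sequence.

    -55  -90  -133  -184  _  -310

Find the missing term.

-243

Using the first 4 terms:
D1: -35  -43  -51
D2: -8  -8
Constant second difference = -8.
Extend forward: -51 − 8 = -59;  -184 − 59 = -243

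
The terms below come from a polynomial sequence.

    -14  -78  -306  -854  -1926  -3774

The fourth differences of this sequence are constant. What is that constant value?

First differences: -64, -228, -548, -1072, -1848
Second differences: -164, -320, -524, -776
Third differences: -156, -204, -252
Fourth differences: -48, -48

-48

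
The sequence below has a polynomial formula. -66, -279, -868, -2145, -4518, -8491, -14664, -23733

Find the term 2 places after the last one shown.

Δ: -213  -589  -1277  -2373  -3973  -6173  -9069
Δ²: -376  -688  -1096  -1600  -2200  -2896
Δ³: -312  -408  -504  -600  -696
Δ⁴: -96  -96  -96  -96
Fourth differences constant at -96.
-696 − 96 = -792;  -2896 − 792 = -3688;  -9069 − 3688 = -12757;  -23733 − 12757 = -36490
-792 − 96 = -888;  -3688 − 888 = -4576;  -12757 − 4576 = -17333;  -36490 − 17333 = -53823

-53823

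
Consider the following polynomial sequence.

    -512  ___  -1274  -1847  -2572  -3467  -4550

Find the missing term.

Using the last 5 terms:
First differences: -573  -725  -895  -1083
Second differences: -152  -170  -188
Third differences: -18  -18
Constant third difference = -18.
Extend backward: -152 + 18 = -134;  -573 + 134 = -439;  -1274 + 439 = -835

-835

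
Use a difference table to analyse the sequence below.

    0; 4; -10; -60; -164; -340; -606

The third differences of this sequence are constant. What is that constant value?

-18

First differences: 4, -14, -50, -104, -176, -266
Second differences: -18, -36, -54, -72, -90
Third differences: -18, -18, -18, -18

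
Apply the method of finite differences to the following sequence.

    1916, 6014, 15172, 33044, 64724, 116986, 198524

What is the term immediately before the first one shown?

424

First differences: 4098  9158  17872  31680  52262  81538
Second differences: 5060  8714  13808  20582  29276
Third differences: 3654  5094  6774  8694
Fourth differences: 1440  1680  1920
Fifth differences: 240  240
The fifth differences are constant at 240.
Work back: 1440 − 240 = 1200;  3654 − 1200 = 2454;  5060 − 2454 = 2606;  4098 − 2606 = 1492;  1916 − 1492 = 424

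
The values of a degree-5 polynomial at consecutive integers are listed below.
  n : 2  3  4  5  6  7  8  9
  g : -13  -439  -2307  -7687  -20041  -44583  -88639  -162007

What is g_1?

9

First differences: -426, -1868, -5380, -12354, -24542, -44056, -73368
Second differences: -1442, -3512, -6974, -12188, -19514, -29312
Third differences: -2070, -3462, -5214, -7326, -9798
Fourth differences: -1392, -1752, -2112, -2472
Fifth differences: -360, -360, -360
The fifth differences are constant at -360.
Work back: -1392 + 360 = -1032;  -2070 + 1032 = -1038;  -1442 + 1038 = -404;  -426 + 404 = -22;  -13 + 22 = 9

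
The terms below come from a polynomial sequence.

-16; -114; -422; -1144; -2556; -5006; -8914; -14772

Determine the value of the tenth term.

-34666

D1: -98, -308, -722, -1412, -2450, -3908, -5858
D2: -210, -414, -690, -1038, -1458, -1950
D3: -204, -276, -348, -420, -492
D4: -72, -72, -72, -72
Fourth differences constant at -72.
-492 − 72 = -564;  -1950 − 564 = -2514;  -5858 − 2514 = -8372;  -14772 − 8372 = -23144
-564 − 72 = -636;  -2514 − 636 = -3150;  -8372 − 3150 = -11522;  -23144 − 11522 = -34666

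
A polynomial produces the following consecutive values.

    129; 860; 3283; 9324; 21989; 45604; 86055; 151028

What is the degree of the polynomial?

5

D1: 731, 2423, 6041, 12665, 23615, 40451, 64973
D2: 1692, 3618, 6624, 10950, 16836, 24522
D3: 1926, 3006, 4326, 5886, 7686
D4: 1080, 1320, 1560, 1800
D5: 240, 240, 240
The fifth differences are constant, so the polynomial has degree 5.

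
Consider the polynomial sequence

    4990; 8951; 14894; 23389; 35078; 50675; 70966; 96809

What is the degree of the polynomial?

4

First differences: 3961, 5943, 8495, 11689, 15597, 20291, 25843
Second differences: 1982, 2552, 3194, 3908, 4694, 5552
Third differences: 570, 642, 714, 786, 858
Fourth differences: 72, 72, 72, 72
The fourth differences are constant, so the polynomial has degree 4.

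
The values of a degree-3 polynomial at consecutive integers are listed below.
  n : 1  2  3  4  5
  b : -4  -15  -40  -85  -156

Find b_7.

-400

-11, -25, -45, -71
-14, -20, -26
-6, -6
The third differences are constant (-6).
-26 − 6 = -32;  -71 − 32 = -103;  -156 − 103 = -259
-32 − 6 = -38;  -103 − 38 = -141;  -259 − 141 = -400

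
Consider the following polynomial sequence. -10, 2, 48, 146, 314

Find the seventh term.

932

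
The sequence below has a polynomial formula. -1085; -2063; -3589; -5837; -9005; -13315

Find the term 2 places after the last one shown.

-26369

D1: -978 , -1526 , -2248 , -3168 , -4310
D2: -548 , -722 , -920 , -1142
D3: -174 , -198 , -222
D4: -24 , -24
The fourth differences are constant (-24).
-222 − 24 = -246;  -1142 − 246 = -1388;  -4310 − 1388 = -5698;  -13315 − 5698 = -19013
-246 − 24 = -270;  -1388 − 270 = -1658;  -5698 − 1658 = -7356;  -19013 − 7356 = -26369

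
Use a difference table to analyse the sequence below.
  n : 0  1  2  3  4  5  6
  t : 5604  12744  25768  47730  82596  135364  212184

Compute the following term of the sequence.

320478

First differences: 7140  13024  21962  34866  52768  76820
Second differences: 5884  8938  12904  17902  24052
Third differences: 3054  3966  4998  6150
Fourth differences: 912  1032  1152
Fifth differences: 120  120
Fifth differences constant at 120.
1152 + 120 = 1272;  6150 + 1272 = 7422;  24052 + 7422 = 31474;  76820 + 31474 = 108294;  212184 + 108294 = 320478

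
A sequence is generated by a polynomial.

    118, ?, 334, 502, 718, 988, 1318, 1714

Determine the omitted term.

208

Using the last 6 terms:
D1: 168, 216, 270, 330, 396
D2: 48, 54, 60, 66
D3: 6, 6, 6
Constant third difference = 6.
Extend backward: 48 − 6 = 42;  168 − 42 = 126;  334 − 126 = 208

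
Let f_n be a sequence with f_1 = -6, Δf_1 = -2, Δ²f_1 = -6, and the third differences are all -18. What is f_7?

Build the table forward from the leading diagonal:
Δ³: -18  -18  -18  -18  -18  -18  -18
Δ²: -6  -24  -42  -60  -78  -96  -114
Δ: -2  -8  -32  -74  -134  -212  -308
f: -6  -8  -16  -48  -122  -256  -468

-468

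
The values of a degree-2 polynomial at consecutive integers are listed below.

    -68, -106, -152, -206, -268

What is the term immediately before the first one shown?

Δ: -38, -46, -54, -62
Δ²: -8, -8, -8
The second differences are constant at -8.
Work back: -38 + 8 = -30;  -68 + 30 = -38

-38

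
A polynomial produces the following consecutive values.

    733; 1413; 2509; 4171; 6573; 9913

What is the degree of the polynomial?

D1: 680, 1096, 1662, 2402, 3340
D2: 416, 566, 740, 938
D3: 150, 174, 198
D4: 24, 24
The fourth differences are constant, so the polynomial has degree 4.

4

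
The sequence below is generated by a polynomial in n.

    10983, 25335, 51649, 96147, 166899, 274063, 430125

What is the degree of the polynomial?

First differences: 14352, 26314, 44498, 70752, 107164, 156062
Second differences: 11962, 18184, 26254, 36412, 48898
Third differences: 6222, 8070, 10158, 12486
Fourth differences: 1848, 2088, 2328
Fifth differences: 240, 240
The fifth differences are constant, so the polynomial has degree 5.

5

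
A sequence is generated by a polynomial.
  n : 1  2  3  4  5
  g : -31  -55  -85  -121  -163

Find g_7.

Δ: -24, -30, -36, -42
Δ²: -6, -6, -6
The second differences are constant (-6).
-42 − 6 = -48;  -163 − 48 = -211
-48 − 6 = -54;  -211 − 54 = -265

-265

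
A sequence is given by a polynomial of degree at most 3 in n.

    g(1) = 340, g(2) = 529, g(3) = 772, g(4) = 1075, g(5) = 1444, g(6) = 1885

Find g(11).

5380

First differences: 189  243  303  369  441
Second differences: 54  60  66  72
Third differences: 6  6  6
Third differences constant at 6.
72 + 6 = 78;  441 + 78 = 519;  1885 + 519 = 2404
78 + 6 = 84;  519 + 84 = 603;  2404 + 603 = 3007
84 + 6 = 90;  603 + 90 = 693;  3007 + 693 = 3700
90 + 6 = 96;  693 + 96 = 789;  3700 + 789 = 4489
96 + 6 = 102;  789 + 102 = 891;  4489 + 891 = 5380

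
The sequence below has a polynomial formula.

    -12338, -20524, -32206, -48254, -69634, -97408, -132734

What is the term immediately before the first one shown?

-6874

-8186  -11682  -16048  -21380  -27774  -35326
-3496  -4366  -5332  -6394  -7552
-870  -966  -1062  -1158
-96  -96  -96
The fourth differences are constant at -96.
Work back: -870 + 96 = -774;  -3496 + 774 = -2722;  -8186 + 2722 = -5464;  -12338 + 5464 = -6874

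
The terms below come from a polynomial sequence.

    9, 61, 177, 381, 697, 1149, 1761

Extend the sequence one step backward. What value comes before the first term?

52, 116, 204, 316, 452, 612
64, 88, 112, 136, 160
24, 24, 24, 24
The third differences are constant at 24.
Work back: 64 − 24 = 40;  52 − 40 = 12;  9 − 12 = -3

-3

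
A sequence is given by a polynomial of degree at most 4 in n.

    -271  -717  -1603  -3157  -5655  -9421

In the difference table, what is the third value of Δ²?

-944

Δ: -446, -886, -1554, -2498, -3766
Δ²: -440, -668, -944, -1268
Δ³: -228, -276, -324
Δ⁴: -48, -48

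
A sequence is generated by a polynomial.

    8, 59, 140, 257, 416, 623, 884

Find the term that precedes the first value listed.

51, 81, 117, 159, 207, 261
30, 36, 42, 48, 54
6, 6, 6, 6
The third differences are constant at 6.
Work back: 30 − 6 = 24;  51 − 24 = 27;  8 − 27 = -19

-19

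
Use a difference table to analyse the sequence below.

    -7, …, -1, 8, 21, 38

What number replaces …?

-6

Using the last 4 terms:
9  13  17
4  4
Constant second difference = 4.
Extend backward: 9 − 4 = 5;  -1 − 5 = -6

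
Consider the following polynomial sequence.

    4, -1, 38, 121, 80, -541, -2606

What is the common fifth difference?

-120

First differences: -5, 39, 83, -41, -621, -2065
Second differences: 44, 44, -124, -580, -1444
Third differences: 0, -168, -456, -864
Fourth differences: -168, -288, -408
Fifth differences: -120, -120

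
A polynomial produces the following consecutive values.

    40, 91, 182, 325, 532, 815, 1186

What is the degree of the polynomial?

3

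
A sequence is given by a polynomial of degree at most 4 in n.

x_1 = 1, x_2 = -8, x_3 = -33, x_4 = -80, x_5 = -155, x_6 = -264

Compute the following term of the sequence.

-413

-9, -25, -47, -75, -109
-16, -22, -28, -34
-6, -6, -6
Third differences constant at -6.
-34 − 6 = -40;  -109 − 40 = -149;  -264 − 149 = -413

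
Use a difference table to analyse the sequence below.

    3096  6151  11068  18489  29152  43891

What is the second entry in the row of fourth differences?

First differences: 3055, 4917, 7421, 10663, 14739
Second differences: 1862, 2504, 3242, 4076
Third differences: 642, 738, 834
Fourth differences: 96, 96

96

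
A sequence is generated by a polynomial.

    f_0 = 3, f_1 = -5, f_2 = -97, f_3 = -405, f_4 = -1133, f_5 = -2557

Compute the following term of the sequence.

-5025

-8 , -92 , -308 , -728 , -1424
-84 , -216 , -420 , -696
-132 , -204 , -276
-72 , -72
Constant fourth difference = -72, so extend:
-276 − 72 = -348;  -696 − 348 = -1044;  -1424 − 1044 = -2468;  -2557 − 2468 = -5025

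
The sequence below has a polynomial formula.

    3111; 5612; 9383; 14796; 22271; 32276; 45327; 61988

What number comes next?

D1: 2501 , 3771 , 5413 , 7475 , 10005 , 13051 , 16661
D2: 1270 , 1642 , 2062 , 2530 , 3046 , 3610
D3: 372 , 420 , 468 , 516 , 564
D4: 48 , 48 , 48 , 48
Fourth differences constant at 48.
564 + 48 = 612;  3610 + 612 = 4222;  16661 + 4222 = 20883;  61988 + 20883 = 82871

82871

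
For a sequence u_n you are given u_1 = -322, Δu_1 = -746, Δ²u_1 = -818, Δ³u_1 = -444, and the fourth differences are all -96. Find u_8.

Build the table forward from the leading diagonal:
D4: -96  -96  -96  -96  -96  -96  -96  -96
D3: -444  -540  -636  -732  -828  -924  -1020  -1116
D2: -818  -1262  -1802  -2438  -3170  -3998  -4922  -5942
D1: -746  -1564  -2826  -4628  -7066  -10236  -14234  -19156
u: -322  -1068  -2632  -5458  -10086  -17152  -27388  -41622

-41622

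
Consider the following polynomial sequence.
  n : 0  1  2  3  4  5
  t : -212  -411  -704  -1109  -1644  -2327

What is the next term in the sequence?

-3176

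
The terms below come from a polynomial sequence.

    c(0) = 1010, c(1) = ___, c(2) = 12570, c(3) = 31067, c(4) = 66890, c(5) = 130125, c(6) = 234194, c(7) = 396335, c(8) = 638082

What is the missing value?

4169

Using the last 7 terms:
18497  35823  63235  104069  162141  241747
17326  27412  40834  58072  79606
10086  13422  17238  21534
3336  3816  4296
480  480
Constant fifth difference = 480.
Extend backward: 3336 − 480 = 2856;  10086 − 2856 = 7230;  17326 − 7230 = 10096;  18497 − 10096 = 8401;  12570 − 8401 = 4169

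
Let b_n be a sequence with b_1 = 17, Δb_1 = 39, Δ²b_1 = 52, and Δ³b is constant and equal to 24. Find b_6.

Build the table forward from the leading diagonal:
Δ³: 24, 24, 24, 24, 24, 24
Δ²: 52, 76, 100, 124, 148, 172
Δ: 39, 91, 167, 267, 391, 539
b: 17, 56, 147, 314, 581, 972

972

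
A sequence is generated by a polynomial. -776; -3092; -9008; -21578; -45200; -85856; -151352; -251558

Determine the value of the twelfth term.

-1282562

Δ: -2316, -5916, -12570, -23622, -40656, -65496, -100206
Δ²: -3600, -6654, -11052, -17034, -24840, -34710
Δ³: -3054, -4398, -5982, -7806, -9870
Δ⁴: -1344, -1584, -1824, -2064
Δ⁵: -240, -240, -240
Constant fifth difference = -240, so extend:
-2064 − 240 = -2304;  -9870 − 2304 = -12174;  -34710 − 12174 = -46884;  -100206 − 46884 = -147090;  -251558 − 147090 = -398648
-2304 − 240 = -2544;  -12174 − 2544 = -14718;  -46884 − 14718 = -61602;  -147090 − 61602 = -208692;  -398648 − 208692 = -607340
-2544 − 240 = -2784;  -14718 − 2784 = -17502;  -61602 − 17502 = -79104;  -208692 − 79104 = -287796;  -607340 − 287796 = -895136
-2784 − 240 = -3024;  -17502 − 3024 = -20526;  -79104 − 20526 = -99630;  -287796 − 99630 = -387426;  -895136 − 387426 = -1282562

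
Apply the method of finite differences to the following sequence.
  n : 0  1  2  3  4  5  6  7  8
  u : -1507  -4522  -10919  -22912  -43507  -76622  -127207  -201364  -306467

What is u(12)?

D1: -3015 , -6397 , -11993 , -20595 , -33115 , -50585 , -74157 , -105103
D2: -3382 , -5596 , -8602 , -12520 , -17470 , -23572 , -30946
D3: -2214 , -3006 , -3918 , -4950 , -6102 , -7374
D4: -792 , -912 , -1032 , -1152 , -1272
D5: -120 , -120 , -120 , -120
Constant fifth difference = -120, so extend:
-1272 − 120 = -1392;  -7374 − 1392 = -8766;  -30946 − 8766 = -39712;  -105103 − 39712 = -144815;  -306467 − 144815 = -451282
-1392 − 120 = -1512;  -8766 − 1512 = -10278;  -39712 − 10278 = -49990;  -144815 − 49990 = -194805;  -451282 − 194805 = -646087
-1512 − 120 = -1632;  -10278 − 1632 = -11910;  -49990 − 11910 = -61900;  -194805 − 61900 = -256705;  -646087 − 256705 = -902792
-1632 − 120 = -1752;  -11910 − 1752 = -13662;  -61900 − 13662 = -75562;  -256705 − 75562 = -332267;  -902792 − 332267 = -1235059

-1235059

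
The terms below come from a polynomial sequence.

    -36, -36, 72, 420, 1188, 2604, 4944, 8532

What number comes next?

0, 108, 348, 768, 1416, 2340, 3588
108, 240, 420, 648, 924, 1248
132, 180, 228, 276, 324
48, 48, 48, 48
Constant fourth difference = 48, so extend:
324 + 48 = 372;  1248 + 372 = 1620;  3588 + 1620 = 5208;  8532 + 5208 = 13740

13740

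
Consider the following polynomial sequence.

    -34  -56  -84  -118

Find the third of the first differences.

-34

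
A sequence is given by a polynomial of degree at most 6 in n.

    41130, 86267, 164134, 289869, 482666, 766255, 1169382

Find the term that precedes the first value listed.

17161

First differences: 45137, 77867, 125735, 192797, 283589, 403127
Second differences: 32730, 47868, 67062, 90792, 119538
Third differences: 15138, 19194, 23730, 28746
Fourth differences: 4056, 4536, 5016
Fifth differences: 480, 480
The fifth differences are constant at 480.
Work back: 4056 − 480 = 3576;  15138 − 3576 = 11562;  32730 − 11562 = 21168;  45137 − 21168 = 23969;  41130 − 23969 = 17161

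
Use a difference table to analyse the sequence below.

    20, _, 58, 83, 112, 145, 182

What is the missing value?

Using the last 5 terms:
25, 29, 33, 37
4, 4, 4
Constant second difference = 4.
Extend backward: 25 − 4 = 21;  58 − 21 = 37

37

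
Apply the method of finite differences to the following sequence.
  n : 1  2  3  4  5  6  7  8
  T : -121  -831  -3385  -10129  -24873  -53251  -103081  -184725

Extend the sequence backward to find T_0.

-13

-710, -2554, -6744, -14744, -28378, -49830, -81644
-1844, -4190, -8000, -13634, -21452, -31814
-2346, -3810, -5634, -7818, -10362
-1464, -1824, -2184, -2544
-360, -360, -360
The fifth differences are constant at -360.
Work back: -1464 + 360 = -1104;  -2346 + 1104 = -1242;  -1844 + 1242 = -602;  -710 + 602 = -108;  -121 + 108 = -13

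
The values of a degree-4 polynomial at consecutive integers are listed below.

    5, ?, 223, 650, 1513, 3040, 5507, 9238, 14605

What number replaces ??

Using the last 7 terms:
427  863  1527  2467  3731  5367
436  664  940  1264  1636
228  276  324  372
48  48  48
Constant fourth difference = 48.
Extend backward: 228 − 48 = 180;  436 − 180 = 256;  427 − 256 = 171;  223 − 171 = 52

52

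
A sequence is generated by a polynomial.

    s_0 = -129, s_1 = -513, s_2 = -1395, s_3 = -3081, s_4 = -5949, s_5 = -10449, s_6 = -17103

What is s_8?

First differences: -384, -882, -1686, -2868, -4500, -6654
Second differences: -498, -804, -1182, -1632, -2154
Third differences: -306, -378, -450, -522
Fourth differences: -72, -72, -72
Fourth differences constant at -72.
-522 − 72 = -594;  -2154 − 594 = -2748;  -6654 − 2748 = -9402;  -17103 − 9402 = -26505
-594 − 72 = -666;  -2748 − 666 = -3414;  -9402 − 3414 = -12816;  -26505 − 12816 = -39321

-39321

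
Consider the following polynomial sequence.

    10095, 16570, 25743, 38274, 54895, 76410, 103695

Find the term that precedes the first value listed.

6475, 9173, 12531, 16621, 21515, 27285
2698, 3358, 4090, 4894, 5770
660, 732, 804, 876
72, 72, 72
The fourth differences are constant at 72.
Work back: 660 − 72 = 588;  2698 − 588 = 2110;  6475 − 2110 = 4365;  10095 − 4365 = 5730

5730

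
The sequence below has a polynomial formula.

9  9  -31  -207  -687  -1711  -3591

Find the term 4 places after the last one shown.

0  -40  -176  -480  -1024  -1880
-40  -136  -304  -544  -856
-96  -168  -240  -312
-72  -72  -72
Fourth differences constant at -72.
-312 − 72 = -384;  -856 − 384 = -1240;  -1880 − 1240 = -3120;  -3591 − 3120 = -6711
-384 − 72 = -456;  -1240 − 456 = -1696;  -3120 − 1696 = -4816;  -6711 − 4816 = -11527
-456 − 72 = -528;  -1696 − 528 = -2224;  -4816 − 2224 = -7040;  -11527 − 7040 = -18567
-528 − 72 = -600;  -2224 − 600 = -2824;  -7040 − 2824 = -9864;  -18567 − 9864 = -28431

-28431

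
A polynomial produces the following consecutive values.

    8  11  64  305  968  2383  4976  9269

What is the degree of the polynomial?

D1: 3, 53, 241, 663, 1415, 2593, 4293
D2: 50, 188, 422, 752, 1178, 1700
D3: 138, 234, 330, 426, 522
D4: 96, 96, 96, 96
The fourth differences are constant, so the polynomial has degree 4.

4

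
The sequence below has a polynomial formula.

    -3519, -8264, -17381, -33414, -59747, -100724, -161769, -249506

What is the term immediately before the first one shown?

-1322

D1: -4745, -9117, -16033, -26333, -40977, -61045, -87737
D2: -4372, -6916, -10300, -14644, -20068, -26692
D3: -2544, -3384, -4344, -5424, -6624
D4: -840, -960, -1080, -1200
D5: -120, -120, -120
The fifth differences are constant at -120.
Work back: -840 + 120 = -720;  -2544 + 720 = -1824;  -4372 + 1824 = -2548;  -4745 + 2548 = -2197;  -3519 + 2197 = -1322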